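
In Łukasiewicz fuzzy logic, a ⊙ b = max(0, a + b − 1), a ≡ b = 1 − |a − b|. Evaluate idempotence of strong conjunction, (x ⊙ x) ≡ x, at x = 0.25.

0.75

x ⊙ x = max(0, 0.25 + 0.25 − 1) = max(0, -0.50) = 0.00
(x ⊙ x) ≡ x = 1 − |0.00 − 0.25| = 1 − 0.25 = 0.75
(The value 0.75 < 1 shows this instance is not satisfied; fails in Ł∞ since a ⊗ a = max(0, 2a−1) ≠ a in general.)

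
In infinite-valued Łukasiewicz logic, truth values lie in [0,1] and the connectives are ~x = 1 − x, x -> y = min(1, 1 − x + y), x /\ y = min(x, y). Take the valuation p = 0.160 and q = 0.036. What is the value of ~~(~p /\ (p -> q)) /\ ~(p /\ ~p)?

0.840

~p = 1 − 0.160 = 0.840
p -> q = min(1, 1 − 0.160 + 0.036) = min(1, 0.876) = 0.876
~p /\ (p -> q) = min(0.840, 0.876) = 0.840
~(~p /\ (p -> q)) = 1 − 0.840 = 0.160
~~(~p /\ (p -> q)) = 1 − 0.160 = 0.840
p /\ ~p = min(0.160, 0.840) = 0.160
~(p /\ ~p) = 1 − 0.160 = 0.840
~~(~p /\ (p -> q)) /\ ~(p /\ ~p) = min(0.840, 0.840) = 0.840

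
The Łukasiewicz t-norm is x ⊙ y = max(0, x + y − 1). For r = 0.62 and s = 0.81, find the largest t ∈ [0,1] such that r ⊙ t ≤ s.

1.00

The residuum of the Łukasiewicz t-norm gives the supremum: min(1, 1 − 0.62 + 0.81).
1 − 0.62 + 0.81 = 1.19, so t = min(1, 1.19) = 1.00.
Check: 0.62 ⊙ 1.00 = max(0, 0.62) = 0.62 ≤ 0.81.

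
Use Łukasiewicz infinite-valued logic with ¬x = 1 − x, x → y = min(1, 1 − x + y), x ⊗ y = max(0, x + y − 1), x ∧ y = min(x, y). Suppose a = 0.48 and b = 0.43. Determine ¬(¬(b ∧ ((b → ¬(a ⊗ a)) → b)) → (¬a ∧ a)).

a ⊗ a = max(0, 0.48 + 0.48 − 1) = max(0, -0.04) = 0.00
¬(a ⊗ a) = 1 − 0.00 = 1.00
b → ¬(a ⊗ a) = min(1, 1 − 0.43 + 1.00) = min(1, 1.57) = 1.00
(b → ¬(a ⊗ a)) → b = min(1, 1 − 1.00 + 0.43) = min(1, 0.43) = 0.43
b ∧ ((b → ¬(a ⊗ a)) → b) = min(0.43, 0.43) = 0.43
¬(b ∧ ((b → ¬(a ⊗ a)) → b)) = 1 − 0.43 = 0.57
¬a = 1 − 0.48 = 0.52
¬a ∧ a = min(0.52, 0.48) = 0.48
¬(b ∧ ((b → ¬(a ⊗ a)) → b)) → (¬a ∧ a) = min(1, 1 − 0.57 + 0.48) = min(1, 0.91) = 0.91
¬(¬(b ∧ ((b → ¬(a ⊗ a)) → b)) → (¬a ∧ a)) = 1 − 0.91 = 0.09

0.09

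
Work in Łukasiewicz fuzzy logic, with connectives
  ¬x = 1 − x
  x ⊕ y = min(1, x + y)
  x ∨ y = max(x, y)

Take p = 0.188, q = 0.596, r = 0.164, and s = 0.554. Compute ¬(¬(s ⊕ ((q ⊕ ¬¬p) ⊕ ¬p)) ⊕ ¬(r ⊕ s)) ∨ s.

0.718

¬p = 1 − 0.188 = 0.812
¬¬p = 1 − 0.812 = 0.188
q ⊕ ¬¬p = min(1, 0.596 + 0.188) = min(1, 0.784) = 0.784
(q ⊕ ¬¬p) ⊕ ¬p = min(1, 0.784 + 0.812) = min(1, 1.596) = 1.000
s ⊕ ((q ⊕ ¬¬p) ⊕ ¬p) = min(1, 0.554 + 1.000) = min(1, 1.554) = 1.000
¬(s ⊕ ((q ⊕ ¬¬p) ⊕ ¬p)) = 1 − 1.000 = 0.000
r ⊕ s = min(1, 0.164 + 0.554) = min(1, 0.718) = 0.718
¬(r ⊕ s) = 1 − 0.718 = 0.282
¬(s ⊕ ((q ⊕ ¬¬p) ⊕ ¬p)) ⊕ ¬(r ⊕ s) = min(1, 0.000 + 0.282) = min(1, 0.282) = 0.282
¬(¬(s ⊕ ((q ⊕ ¬¬p) ⊕ ¬p)) ⊕ ¬(r ⊕ s)) = 1 − 0.282 = 0.718
¬(¬(s ⊕ ((q ⊕ ¬¬p) ⊕ ¬p)) ⊕ ¬(r ⊕ s)) ∨ s = max(0.718, 0.554) = 0.718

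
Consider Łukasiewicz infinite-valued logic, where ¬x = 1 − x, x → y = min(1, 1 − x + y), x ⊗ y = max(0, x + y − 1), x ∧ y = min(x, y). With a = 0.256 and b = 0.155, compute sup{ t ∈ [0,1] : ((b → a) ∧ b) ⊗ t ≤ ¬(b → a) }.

0.845

b → a = min(1, 1 − 0.155 + 0.256) = min(1, 1.101) = 1.000
(b → a) ∧ b = min(1.000, 0.155) = 0.155
So the left factor is (b → a) ∧ b = 0.155.
¬(b → a) = 1 − 1.000 = 0.000
So the right-hand bound is ¬(b → a) = 0.000.
The residuum of the Łukasiewicz t-norm gives the supremum: min(1, 1 − 0.155 + 0.000).
1 − 0.155 + 0.000 = 0.845, so t = min(1, 0.845) = 0.845.
Check: 0.155 ⊗ 0.845 = max(0, 0.000) = 0.000 ≤ 0.000.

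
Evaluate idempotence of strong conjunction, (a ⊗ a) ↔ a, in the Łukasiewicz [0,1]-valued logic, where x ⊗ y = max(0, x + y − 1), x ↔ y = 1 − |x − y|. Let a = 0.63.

a ⊗ a = max(0, 0.63 + 0.63 − 1) = max(0, 0.26) = 0.26
(a ⊗ a) ↔ a = 1 − |0.26 − 0.63| = 1 − 0.37 = 0.63
(The value 0.63 < 1 shows this instance is not satisfied; fails in Ł∞ since a ⊗ a = max(0, 2a−1) ≠ a in general.)

0.63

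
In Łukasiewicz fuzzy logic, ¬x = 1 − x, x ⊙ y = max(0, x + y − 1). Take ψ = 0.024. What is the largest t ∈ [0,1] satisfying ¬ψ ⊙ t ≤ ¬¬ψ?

¬ψ = 1 − 0.024 = 0.976
So the left factor is ¬ψ = 0.976.
¬¬ψ = 1 − 0.976 = 0.024
So the right-hand bound is ¬¬ψ = 0.024.
The residuum of the Łukasiewicz t-norm gives the supremum: min(1, 1 − 0.976 + 0.024).
1 − 0.976 + 0.024 = 0.048, so t = min(1, 0.048) = 0.048.
Check: 0.976 ⊙ 0.048 = max(0, 0.024) = 0.024 ≤ 0.024.

0.048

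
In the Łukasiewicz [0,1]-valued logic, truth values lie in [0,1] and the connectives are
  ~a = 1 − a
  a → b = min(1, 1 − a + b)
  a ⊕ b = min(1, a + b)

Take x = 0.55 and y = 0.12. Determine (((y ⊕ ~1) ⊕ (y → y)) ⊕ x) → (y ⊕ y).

0.24

~1 = 1 − 1.00 = 0.00
y ⊕ ~1 = min(1, 0.12 + 0.00) = min(1, 0.12) = 0.12
y → y = min(1, 1 − 0.12 + 0.12) = min(1, 1.00) = 1.00
(y ⊕ ~1) ⊕ (y → y) = min(1, 0.12 + 1.00) = min(1, 1.12) = 1.00
((y ⊕ ~1) ⊕ (y → y)) ⊕ x = min(1, 1.00 + 0.55) = min(1, 1.55) = 1.00
y ⊕ y = min(1, 0.12 + 0.12) = min(1, 0.24) = 0.24
(((y ⊕ ~1) ⊕ (y → y)) ⊕ x) → (y ⊕ y) = min(1, 1 − 1.00 + 0.24) = min(1, 0.24) = 0.24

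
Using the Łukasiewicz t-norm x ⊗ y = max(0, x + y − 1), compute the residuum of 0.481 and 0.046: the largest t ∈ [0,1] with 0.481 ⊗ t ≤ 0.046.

The residuum of the Łukasiewicz t-norm gives the supremum: min(1, 1 − 0.481 + 0.046).
1 − 0.481 + 0.046 = 0.565, so t = min(1, 0.565) = 0.565.
Check: 0.481 ⊗ 0.565 = max(0, 0.046) = 0.046 ≤ 0.046.

0.565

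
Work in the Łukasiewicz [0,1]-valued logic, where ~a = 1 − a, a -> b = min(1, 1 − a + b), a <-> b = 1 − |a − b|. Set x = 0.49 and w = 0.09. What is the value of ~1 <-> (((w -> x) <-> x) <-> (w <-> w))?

0.51

~1 = 1 − 1.00 = 0.00
w -> x = min(1, 1 − 0.09 + 0.49) = min(1, 1.40) = 1.00
(w -> x) <-> x = 1 − |1.00 − 0.49| = 1 − 0.51 = 0.49
w <-> w = 1 − |0.09 − 0.09| = 1 − 0.00 = 1.00
((w -> x) <-> x) <-> (w <-> w) = 1 − |0.49 − 1.00| = 1 − 0.51 = 0.49
~1 <-> (((w -> x) <-> x) <-> (w <-> w)) = 1 − |0.00 − 0.49| = 1 − 0.49 = 0.51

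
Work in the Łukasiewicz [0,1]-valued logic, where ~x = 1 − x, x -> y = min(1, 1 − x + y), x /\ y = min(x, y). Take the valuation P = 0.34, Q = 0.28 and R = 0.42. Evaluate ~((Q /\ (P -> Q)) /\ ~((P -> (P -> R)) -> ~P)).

0.72

P -> Q = min(1, 1 − 0.34 + 0.28) = min(1, 0.94) = 0.94
Q /\ (P -> Q) = min(0.28, 0.94) = 0.28
P -> R = min(1, 1 − 0.34 + 0.42) = min(1, 1.08) = 1.00
P -> (P -> R) = min(1, 1 − 0.34 + 1.00) = min(1, 1.66) = 1.00
~P = 1 − 0.34 = 0.66
(P -> (P -> R)) -> ~P = min(1, 1 − 1.00 + 0.66) = min(1, 0.66) = 0.66
~((P -> (P -> R)) -> ~P) = 1 − 0.66 = 0.34
(Q /\ (P -> Q)) /\ ~((P -> (P -> R)) -> ~P) = min(0.28, 0.34) = 0.28
~((Q /\ (P -> Q)) /\ ~((P -> (P -> R)) -> ~P)) = 1 − 0.28 = 0.72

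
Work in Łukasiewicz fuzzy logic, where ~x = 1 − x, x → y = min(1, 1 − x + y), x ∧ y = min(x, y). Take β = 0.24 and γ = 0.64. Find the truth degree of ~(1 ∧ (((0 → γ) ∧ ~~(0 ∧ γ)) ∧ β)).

1.00

0 → γ = min(1, 1 − 0.00 + 0.64) = min(1, 1.64) = 1.00
0 ∧ γ = min(0.00, 0.64) = 0.00
~(0 ∧ γ) = 1 − 0.00 = 1.00
~~(0 ∧ γ) = 1 − 1.00 = 0.00
(0 → γ) ∧ ~~(0 ∧ γ) = min(1.00, 0.00) = 0.00
((0 → γ) ∧ ~~(0 ∧ γ)) ∧ β = min(0.00, 0.24) = 0.00
1 ∧ (((0 → γ) ∧ ~~(0 ∧ γ)) ∧ β) = min(1.00, 0.00) = 0.00
~(1 ∧ (((0 → γ) ∧ ~~(0 ∧ γ)) ∧ β)) = 1 − 0.00 = 1.00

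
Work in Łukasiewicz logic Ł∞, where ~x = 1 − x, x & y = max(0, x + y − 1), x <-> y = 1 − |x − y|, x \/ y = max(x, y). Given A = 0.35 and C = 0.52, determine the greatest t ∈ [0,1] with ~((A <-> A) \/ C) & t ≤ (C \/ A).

1.00

A <-> A = 1 − |0.35 − 0.35| = 1 − 0.00 = 1.00
(A <-> A) \/ C = max(1.00, 0.52) = 1.00
~((A <-> A) \/ C) = 1 − 1.00 = 0.00
So the left factor is ~((A <-> A) \/ C) = 0.00.
C \/ A = max(0.52, 0.35) = 0.52
So the right-hand bound is C \/ A = 0.52.
The residuum of the Łukasiewicz t-norm gives the supremum: min(1, 1 − 0.00 + 0.52).
1 − 0.00 + 0.52 = 1.52, so t = min(1, 1.52) = 1.00.
Check: 0.00 & 1.00 = max(0, 0.00) = 0.00 ≤ 0.52.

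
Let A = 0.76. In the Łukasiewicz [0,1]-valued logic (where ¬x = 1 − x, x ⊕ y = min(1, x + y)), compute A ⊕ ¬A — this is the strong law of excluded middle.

¬A = 1 − 0.76 = 0.24
A ⊕ ¬A = min(1, 0.76 + 0.24) = min(1, 1.00) = 1.00
(As expected: always 1 in Ł∞ since a ⊕ (1−a) = 1.)

1.00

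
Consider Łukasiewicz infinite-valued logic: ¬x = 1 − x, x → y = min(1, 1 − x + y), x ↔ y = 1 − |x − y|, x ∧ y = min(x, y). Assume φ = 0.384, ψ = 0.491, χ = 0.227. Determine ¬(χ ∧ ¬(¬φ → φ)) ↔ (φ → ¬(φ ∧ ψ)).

¬φ = 1 − 0.384 = 0.616
¬φ → φ = min(1, 1 − 0.616 + 0.384) = min(1, 0.768) = 0.768
¬(¬φ → φ) = 1 − 0.768 = 0.232
χ ∧ ¬(¬φ → φ) = min(0.227, 0.232) = 0.227
¬(χ ∧ ¬(¬φ → φ)) = 1 − 0.227 = 0.773
φ ∧ ψ = min(0.384, 0.491) = 0.384
¬(φ ∧ ψ) = 1 − 0.384 = 0.616
φ → ¬(φ ∧ ψ) = min(1, 1 − 0.384 + 0.616) = min(1, 1.232) = 1.000
¬(χ ∧ ¬(¬φ → φ)) ↔ (φ → ¬(φ ∧ ψ)) = 1 − |0.773 − 1.000| = 1 − 0.227 = 0.773

0.773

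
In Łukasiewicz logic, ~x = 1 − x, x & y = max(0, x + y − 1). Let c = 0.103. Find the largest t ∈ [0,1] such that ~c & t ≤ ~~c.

~c = 1 − 0.103 = 0.897
So the left factor is ~c = 0.897.
~~c = 1 − 0.897 = 0.103
So the right-hand bound is ~~c = 0.103.
The residuum of the Łukasiewicz t-norm gives the supremum: min(1, 1 − 0.897 + 0.103).
1 − 0.897 + 0.103 = 0.206, so t = min(1, 0.206) = 0.206.
Check: 0.897 & 0.206 = max(0, 0.103) = 0.103 ≤ 0.103.

0.206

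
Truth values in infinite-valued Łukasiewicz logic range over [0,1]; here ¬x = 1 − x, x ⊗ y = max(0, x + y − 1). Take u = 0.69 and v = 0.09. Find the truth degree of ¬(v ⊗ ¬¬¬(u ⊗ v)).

0.91

u ⊗ v = max(0, 0.69 + 0.09 − 1) = max(0, -0.22) = 0.00
¬(u ⊗ v) = 1 − 0.00 = 1.00
¬¬(u ⊗ v) = 1 − 1.00 = 0.00
¬¬¬(u ⊗ v) = 1 − 0.00 = 1.00
v ⊗ ¬¬¬(u ⊗ v) = max(0, 0.09 + 1.00 − 1) = max(0, 0.09) = 0.09
¬(v ⊗ ¬¬¬(u ⊗ v)) = 1 − 0.09 = 0.91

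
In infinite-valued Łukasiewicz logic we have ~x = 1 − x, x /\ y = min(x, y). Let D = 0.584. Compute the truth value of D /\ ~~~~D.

0.584

~D = 1 − 0.584 = 0.416
~~D = 1 − 0.416 = 0.584
~~~D = 1 − 0.584 = 0.416
~~~~D = 1 − 0.416 = 0.584
D /\ ~~~~D = min(0.584, 0.584) = 0.584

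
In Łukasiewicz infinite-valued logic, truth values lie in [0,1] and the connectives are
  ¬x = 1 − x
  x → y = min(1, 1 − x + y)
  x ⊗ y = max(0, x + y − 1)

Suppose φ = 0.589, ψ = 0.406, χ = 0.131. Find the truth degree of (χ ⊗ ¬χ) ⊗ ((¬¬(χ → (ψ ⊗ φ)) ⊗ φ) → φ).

¬χ = 1 − 0.131 = 0.869
χ ⊗ ¬χ = max(0, 0.131 + 0.869 − 1) = max(0, 0.000) = 0.000
ψ ⊗ φ = max(0, 0.406 + 0.589 − 1) = max(0, -0.005) = 0.000
χ → (ψ ⊗ φ) = min(1, 1 − 0.131 + 0.000) = min(1, 0.869) = 0.869
¬(χ → (ψ ⊗ φ)) = 1 − 0.869 = 0.131
¬¬(χ → (ψ ⊗ φ)) = 1 − 0.131 = 0.869
¬¬(χ → (ψ ⊗ φ)) ⊗ φ = max(0, 0.869 + 0.589 − 1) = max(0, 0.458) = 0.458
(¬¬(χ → (ψ ⊗ φ)) ⊗ φ) → φ = min(1, 1 − 0.458 + 0.589) = min(1, 1.131) = 1.000
(χ ⊗ ¬χ) ⊗ ((¬¬(χ → (ψ ⊗ φ)) ⊗ φ) → φ) = max(0, 0.000 + 1.000 − 1) = max(0, 0.000) = 0.000

0.000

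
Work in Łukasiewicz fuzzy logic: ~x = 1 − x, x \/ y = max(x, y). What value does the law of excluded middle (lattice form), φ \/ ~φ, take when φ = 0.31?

0.69

~φ = 1 − 0.31 = 0.69
φ \/ ~φ = max(0.31, 0.69) = 0.69
(The value 0.69 < 1 shows this instance is not satisfied; not a Ł∞-tautology — its value is max(a, 1−a).)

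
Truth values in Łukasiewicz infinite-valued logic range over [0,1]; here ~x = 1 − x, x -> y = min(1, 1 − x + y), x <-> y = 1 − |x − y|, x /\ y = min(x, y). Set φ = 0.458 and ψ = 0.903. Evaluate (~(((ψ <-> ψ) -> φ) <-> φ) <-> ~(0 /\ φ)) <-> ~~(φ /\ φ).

ψ <-> ψ = 1 − |0.903 − 0.903| = 1 − 0.000 = 1.000
(ψ <-> ψ) -> φ = min(1, 1 − 1.000 + 0.458) = min(1, 0.458) = 0.458
((ψ <-> ψ) -> φ) <-> φ = 1 − |0.458 − 0.458| = 1 − 0.000 = 1.000
~(((ψ <-> ψ) -> φ) <-> φ) = 1 − 1.000 = 0.000
0 /\ φ = min(0.000, 0.458) = 0.000
~(0 /\ φ) = 1 − 0.000 = 1.000
~(((ψ <-> ψ) -> φ) <-> φ) <-> ~(0 /\ φ) = 1 − |0.000 − 1.000| = 1 − 1.000 = 0.000
φ /\ φ = min(0.458, 0.458) = 0.458
~(φ /\ φ) = 1 − 0.458 = 0.542
~~(φ /\ φ) = 1 − 0.542 = 0.458
(~(((ψ <-> ψ) -> φ) <-> φ) <-> ~(0 /\ φ)) <-> ~~(φ /\ φ) = 1 − |0.000 − 0.458| = 1 − 0.458 = 0.542

0.542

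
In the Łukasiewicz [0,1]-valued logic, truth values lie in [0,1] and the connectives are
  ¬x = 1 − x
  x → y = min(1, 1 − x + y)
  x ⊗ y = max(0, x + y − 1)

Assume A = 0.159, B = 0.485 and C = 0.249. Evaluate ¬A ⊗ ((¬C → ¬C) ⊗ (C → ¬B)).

¬A = 1 − 0.159 = 0.841
¬C = 1 − 0.249 = 0.751
¬C → ¬C = min(1, 1 − 0.751 + 0.751) = min(1, 1.000) = 1.000
¬B = 1 − 0.485 = 0.515
C → ¬B = min(1, 1 − 0.249 + 0.515) = min(1, 1.266) = 1.000
(¬C → ¬C) ⊗ (C → ¬B) = max(0, 1.000 + 1.000 − 1) = max(0, 1.000) = 1.000
¬A ⊗ ((¬C → ¬C) ⊗ (C → ¬B)) = max(0, 0.841 + 1.000 − 1) = max(0, 0.841) = 0.841

0.841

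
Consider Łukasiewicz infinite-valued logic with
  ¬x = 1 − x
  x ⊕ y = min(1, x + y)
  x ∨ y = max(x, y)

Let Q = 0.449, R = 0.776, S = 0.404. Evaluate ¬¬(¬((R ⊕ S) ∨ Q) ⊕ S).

R ⊕ S = min(1, 0.776 + 0.404) = min(1, 1.180) = 1.000
(R ⊕ S) ∨ Q = max(1.000, 0.449) = 1.000
¬((R ⊕ S) ∨ Q) = 1 − 1.000 = 0.000
¬((R ⊕ S) ∨ Q) ⊕ S = min(1, 0.000 + 0.404) = min(1, 0.404) = 0.404
¬(¬((R ⊕ S) ∨ Q) ⊕ S) = 1 − 0.404 = 0.596
¬¬(¬((R ⊕ S) ∨ Q) ⊕ S) = 1 − 0.596 = 0.404

0.404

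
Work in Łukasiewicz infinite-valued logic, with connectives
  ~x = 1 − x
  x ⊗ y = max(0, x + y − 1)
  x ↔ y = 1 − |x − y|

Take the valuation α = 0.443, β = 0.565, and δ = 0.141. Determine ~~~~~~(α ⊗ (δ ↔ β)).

0.019

δ ↔ β = 1 − |0.141 − 0.565| = 1 − 0.424 = 0.576
α ⊗ (δ ↔ β) = max(0, 0.443 + 0.576 − 1) = max(0, 0.019) = 0.019
~(α ⊗ (δ ↔ β)) = 1 − 0.019 = 0.981
~~(α ⊗ (δ ↔ β)) = 1 − 0.981 = 0.019
~~~(α ⊗ (δ ↔ β)) = 1 − 0.019 = 0.981
~~~~(α ⊗ (δ ↔ β)) = 1 − 0.981 = 0.019
~~~~~(α ⊗ (δ ↔ β)) = 1 − 0.019 = 0.981
~~~~~~(α ⊗ (δ ↔ β)) = 1 − 0.981 = 0.019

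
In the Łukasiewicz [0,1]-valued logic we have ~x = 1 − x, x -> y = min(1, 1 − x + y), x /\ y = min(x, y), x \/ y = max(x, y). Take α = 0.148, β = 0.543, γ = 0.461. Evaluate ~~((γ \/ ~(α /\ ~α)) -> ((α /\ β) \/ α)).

~α = 1 − 0.148 = 0.852
α /\ ~α = min(0.148, 0.852) = 0.148
~(α /\ ~α) = 1 − 0.148 = 0.852
γ \/ ~(α /\ ~α) = max(0.461, 0.852) = 0.852
α /\ β = min(0.148, 0.543) = 0.148
(α /\ β) \/ α = max(0.148, 0.148) = 0.148
(γ \/ ~(α /\ ~α)) -> ((α /\ β) \/ α) = min(1, 1 − 0.852 + 0.148) = min(1, 0.296) = 0.296
~((γ \/ ~(α /\ ~α)) -> ((α /\ β) \/ α)) = 1 − 0.296 = 0.704
~~((γ \/ ~(α /\ ~α)) -> ((α /\ β) \/ α)) = 1 − 0.704 = 0.296

0.296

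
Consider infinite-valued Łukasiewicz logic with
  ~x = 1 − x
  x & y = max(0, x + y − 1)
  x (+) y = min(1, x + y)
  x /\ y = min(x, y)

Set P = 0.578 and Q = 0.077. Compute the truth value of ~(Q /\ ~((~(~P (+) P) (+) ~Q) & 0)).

~P = 1 − 0.578 = 0.422
~P (+) P = min(1, 0.422 + 0.578) = min(1, 1.000) = 1.000
~(~P (+) P) = 1 − 1.000 = 0.000
~Q = 1 − 0.077 = 0.923
~(~P (+) P) (+) ~Q = min(1, 0.000 + 0.923) = min(1, 0.923) = 0.923
(~(~P (+) P) (+) ~Q) & 0 = max(0, 0.923 + 0.000 − 1) = max(0, -0.077) = 0.000
~((~(~P (+) P) (+) ~Q) & 0) = 1 − 0.000 = 1.000
Q /\ ~((~(~P (+) P) (+) ~Q) & 0) = min(0.077, 1.000) = 0.077
~(Q /\ ~((~(~P (+) P) (+) ~Q) & 0)) = 1 − 0.077 = 0.923

0.923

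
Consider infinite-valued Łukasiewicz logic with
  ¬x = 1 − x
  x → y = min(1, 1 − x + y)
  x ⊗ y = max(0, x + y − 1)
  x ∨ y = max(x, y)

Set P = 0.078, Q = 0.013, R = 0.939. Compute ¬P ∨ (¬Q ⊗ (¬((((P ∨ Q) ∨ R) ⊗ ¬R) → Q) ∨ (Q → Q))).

¬P = 1 − 0.078 = 0.922
¬Q = 1 − 0.013 = 0.987
P ∨ Q = max(0.078, 0.013) = 0.078
(P ∨ Q) ∨ R = max(0.078, 0.939) = 0.939
¬R = 1 − 0.939 = 0.061
((P ∨ Q) ∨ R) ⊗ ¬R = max(0, 0.939 + 0.061 − 1) = max(0, 0.000) = 0.000
(((P ∨ Q) ∨ R) ⊗ ¬R) → Q = min(1, 1 − 0.000 + 0.013) = min(1, 1.013) = 1.000
¬((((P ∨ Q) ∨ R) ⊗ ¬R) → Q) = 1 − 1.000 = 0.000
Q → Q = min(1, 1 − 0.013 + 0.013) = min(1, 1.000) = 1.000
¬((((P ∨ Q) ∨ R) ⊗ ¬R) → Q) ∨ (Q → Q) = max(0.000, 1.000) = 1.000
¬Q ⊗ (¬((((P ∨ Q) ∨ R) ⊗ ¬R) → Q) ∨ (Q → Q)) = max(0, 0.987 + 1.000 − 1) = max(0, 0.987) = 0.987
¬P ∨ (¬Q ⊗ (¬((((P ∨ Q) ∨ R) ⊗ ¬R) → Q) ∨ (Q → Q))) = max(0.922, 0.987) = 0.987

0.987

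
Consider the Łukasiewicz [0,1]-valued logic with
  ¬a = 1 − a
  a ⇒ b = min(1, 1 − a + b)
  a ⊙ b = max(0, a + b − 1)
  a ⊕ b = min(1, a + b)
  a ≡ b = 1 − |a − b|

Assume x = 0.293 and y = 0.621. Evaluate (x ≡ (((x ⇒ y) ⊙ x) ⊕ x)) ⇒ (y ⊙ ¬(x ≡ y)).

x ⇒ y = min(1, 1 − 0.293 + 0.621) = min(1, 1.328) = 1.000
(x ⇒ y) ⊙ x = max(0, 1.000 + 0.293 − 1) = max(0, 0.293) = 0.293
((x ⇒ y) ⊙ x) ⊕ x = min(1, 0.293 + 0.293) = min(1, 0.586) = 0.586
x ≡ (((x ⇒ y) ⊙ x) ⊕ x) = 1 − |0.293 − 0.586| = 1 − 0.293 = 0.707
x ≡ y = 1 − |0.293 − 0.621| = 1 − 0.328 = 0.672
¬(x ≡ y) = 1 − 0.672 = 0.328
y ⊙ ¬(x ≡ y) = max(0, 0.621 + 0.328 − 1) = max(0, -0.051) = 0.000
(x ≡ (((x ⇒ y) ⊙ x) ⊕ x)) ⇒ (y ⊙ ¬(x ≡ y)) = min(1, 1 − 0.707 + 0.000) = min(1, 0.293) = 0.293

0.293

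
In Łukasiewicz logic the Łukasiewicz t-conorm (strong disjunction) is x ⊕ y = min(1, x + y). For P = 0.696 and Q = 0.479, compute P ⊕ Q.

P ⊕ Q = min(1, 0.696 + 0.479) = min(1, 1.175) = 1.000
For comparison, the Gödel t-conorm max(x, y) would give 0.696.

1.000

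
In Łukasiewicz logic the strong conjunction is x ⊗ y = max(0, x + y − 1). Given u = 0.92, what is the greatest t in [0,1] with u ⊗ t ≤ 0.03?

0.11

The residuum of the Łukasiewicz t-norm gives the supremum: min(1, 1 − 0.92 + 0.03).
1 − 0.92 + 0.03 = 0.11, so t = min(1, 0.11) = 0.11.
Check: 0.92 ⊗ 0.11 = max(0, 0.03) = 0.03 ≤ 0.03.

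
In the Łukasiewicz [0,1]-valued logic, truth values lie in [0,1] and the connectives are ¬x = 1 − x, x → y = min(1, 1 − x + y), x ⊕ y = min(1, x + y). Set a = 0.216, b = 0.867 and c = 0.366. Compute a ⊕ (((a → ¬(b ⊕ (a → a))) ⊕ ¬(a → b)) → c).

a → a = min(1, 1 − 0.216 + 0.216) = min(1, 1.000) = 1.000
b ⊕ (a → a) = min(1, 0.867 + 1.000) = min(1, 1.867) = 1.000
¬(b ⊕ (a → a)) = 1 − 1.000 = 0.000
a → ¬(b ⊕ (a → a)) = min(1, 1 − 0.216 + 0.000) = min(1, 0.784) = 0.784
a → b = min(1, 1 − 0.216 + 0.867) = min(1, 1.651) = 1.000
¬(a → b) = 1 − 1.000 = 0.000
(a → ¬(b ⊕ (a → a))) ⊕ ¬(a → b) = min(1, 0.784 + 0.000) = min(1, 0.784) = 0.784
((a → ¬(b ⊕ (a → a))) ⊕ ¬(a → b)) → c = min(1, 1 − 0.784 + 0.366) = min(1, 0.582) = 0.582
a ⊕ (((a → ¬(b ⊕ (a → a))) ⊕ ¬(a → b)) → c) = min(1, 0.216 + 0.582) = min(1, 0.798) = 0.798

0.798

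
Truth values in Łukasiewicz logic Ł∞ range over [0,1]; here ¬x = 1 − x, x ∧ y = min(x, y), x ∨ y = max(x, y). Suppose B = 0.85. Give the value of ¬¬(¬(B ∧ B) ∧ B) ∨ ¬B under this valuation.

B ∧ B = min(0.85, 0.85) = 0.85
¬(B ∧ B) = 1 − 0.85 = 0.15
¬(B ∧ B) ∧ B = min(0.15, 0.85) = 0.15
¬(¬(B ∧ B) ∧ B) = 1 − 0.15 = 0.85
¬¬(¬(B ∧ B) ∧ B) = 1 − 0.85 = 0.15
¬B = 1 − 0.85 = 0.15
¬¬(¬(B ∧ B) ∧ B) ∨ ¬B = max(0.15, 0.15) = 0.15

0.15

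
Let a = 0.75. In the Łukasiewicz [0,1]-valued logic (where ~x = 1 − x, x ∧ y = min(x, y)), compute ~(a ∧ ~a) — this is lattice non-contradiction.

~a = 1 − 0.75 = 0.25
a ∧ ~a = min(0.75, 0.25) = 0.25
~(a ∧ ~a) = 1 − 0.25 = 0.75
(The value 0.75 < 1 shows this instance is not satisfied; not a Ł∞-tautology — its value is 1 − min(a, 1−a).)

0.75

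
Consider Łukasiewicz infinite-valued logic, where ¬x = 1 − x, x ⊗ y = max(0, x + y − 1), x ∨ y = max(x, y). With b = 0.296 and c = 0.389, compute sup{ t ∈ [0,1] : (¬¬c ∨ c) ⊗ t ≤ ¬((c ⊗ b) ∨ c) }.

1.000

¬c = 1 − 0.389 = 0.611
¬¬c = 1 − 0.611 = 0.389
¬¬c ∨ c = max(0.389, 0.389) = 0.389
So the left factor is ¬¬c ∨ c = 0.389.
c ⊗ b = max(0, 0.389 + 0.296 − 1) = max(0, -0.315) = 0.000
(c ⊗ b) ∨ c = max(0.000, 0.389) = 0.389
¬((c ⊗ b) ∨ c) = 1 − 0.389 = 0.611
So the right-hand bound is ¬((c ⊗ b) ∨ c) = 0.611.
The residuum of the Łukasiewicz t-norm gives the supremum: min(1, 1 − 0.389 + 0.611).
1 − 0.389 + 0.611 = 1.222, so t = min(1, 1.222) = 1.000.
Check: 0.389 ⊗ 1.000 = max(0, 0.389) = 0.389 ≤ 0.611.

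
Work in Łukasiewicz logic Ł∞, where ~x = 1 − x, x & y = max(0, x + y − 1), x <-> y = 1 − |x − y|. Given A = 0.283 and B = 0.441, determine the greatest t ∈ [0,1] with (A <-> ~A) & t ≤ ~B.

~A = 1 − 0.283 = 0.717
A <-> ~A = 1 − |0.283 − 0.717| = 1 − 0.434 = 0.566
So the left factor is A <-> ~A = 0.566.
~B = 1 − 0.441 = 0.559
So the right-hand bound is ~B = 0.559.
The residuum of the Łukasiewicz t-norm gives the supremum: min(1, 1 − 0.566 + 0.559).
1 − 0.566 + 0.559 = 0.993, so t = min(1, 0.993) = 0.993.
Check: 0.566 & 0.993 = max(0, 0.559) = 0.559 ≤ 0.559.

0.993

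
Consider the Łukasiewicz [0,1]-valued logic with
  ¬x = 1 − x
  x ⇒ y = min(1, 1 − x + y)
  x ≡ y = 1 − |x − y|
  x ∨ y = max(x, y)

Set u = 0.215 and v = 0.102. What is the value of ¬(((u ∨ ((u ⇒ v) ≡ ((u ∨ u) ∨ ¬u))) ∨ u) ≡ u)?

u ⇒ v = min(1, 1 − 0.215 + 0.102) = min(1, 0.887) = 0.887
u ∨ u = max(0.215, 0.215) = 0.215
¬u = 1 − 0.215 = 0.785
(u ∨ u) ∨ ¬u = max(0.215, 0.785) = 0.785
(u ⇒ v) ≡ ((u ∨ u) ∨ ¬u) = 1 − |0.887 − 0.785| = 1 − 0.102 = 0.898
u ∨ ((u ⇒ v) ≡ ((u ∨ u) ∨ ¬u)) = max(0.215, 0.898) = 0.898
(u ∨ ((u ⇒ v) ≡ ((u ∨ u) ∨ ¬u))) ∨ u = max(0.898, 0.215) = 0.898
((u ∨ ((u ⇒ v) ≡ ((u ∨ u) ∨ ¬u))) ∨ u) ≡ u = 1 − |0.898 − 0.215| = 1 − 0.683 = 0.317
¬(((u ∨ ((u ⇒ v) ≡ ((u ∨ u) ∨ ¬u))) ∨ u) ≡ u) = 1 − 0.317 = 0.683

0.683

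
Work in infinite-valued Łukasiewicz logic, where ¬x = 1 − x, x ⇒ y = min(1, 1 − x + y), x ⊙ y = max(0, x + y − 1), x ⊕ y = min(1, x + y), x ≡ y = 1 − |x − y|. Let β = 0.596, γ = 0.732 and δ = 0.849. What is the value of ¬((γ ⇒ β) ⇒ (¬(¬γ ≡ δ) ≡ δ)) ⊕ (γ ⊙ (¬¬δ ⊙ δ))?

γ ⇒ β = min(1, 1 − 0.732 + 0.596) = min(1, 0.864) = 0.864
¬γ = 1 − 0.732 = 0.268
¬γ ≡ δ = 1 − |0.268 − 0.849| = 1 − 0.581 = 0.419
¬(¬γ ≡ δ) = 1 − 0.419 = 0.581
¬(¬γ ≡ δ) ≡ δ = 1 − |0.581 − 0.849| = 1 − 0.268 = 0.732
(γ ⇒ β) ⇒ (¬(¬γ ≡ δ) ≡ δ) = min(1, 1 − 0.864 + 0.732) = min(1, 0.868) = 0.868
¬((γ ⇒ β) ⇒ (¬(¬γ ≡ δ) ≡ δ)) = 1 − 0.868 = 0.132
¬δ = 1 − 0.849 = 0.151
¬¬δ = 1 − 0.151 = 0.849
¬¬δ ⊙ δ = max(0, 0.849 + 0.849 − 1) = max(0, 0.698) = 0.698
γ ⊙ (¬¬δ ⊙ δ) = max(0, 0.732 + 0.698 − 1) = max(0, 0.430) = 0.430
¬((γ ⇒ β) ⇒ (¬(¬γ ≡ δ) ≡ δ)) ⊕ (γ ⊙ (¬¬δ ⊙ δ)) = min(1, 0.132 + 0.430) = min(1, 0.562) = 0.562

0.562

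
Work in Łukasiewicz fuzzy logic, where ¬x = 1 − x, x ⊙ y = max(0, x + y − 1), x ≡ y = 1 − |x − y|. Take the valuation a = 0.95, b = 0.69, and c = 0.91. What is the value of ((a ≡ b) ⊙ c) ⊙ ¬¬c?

0.56

a ≡ b = 1 − |0.95 − 0.69| = 1 − 0.26 = 0.74
(a ≡ b) ⊙ c = max(0, 0.74 + 0.91 − 1) = max(0, 0.65) = 0.65
¬c = 1 − 0.91 = 0.09
¬¬c = 1 − 0.09 = 0.91
((a ≡ b) ⊙ c) ⊙ ¬¬c = max(0, 0.65 + 0.91 − 1) = max(0, 0.56) = 0.56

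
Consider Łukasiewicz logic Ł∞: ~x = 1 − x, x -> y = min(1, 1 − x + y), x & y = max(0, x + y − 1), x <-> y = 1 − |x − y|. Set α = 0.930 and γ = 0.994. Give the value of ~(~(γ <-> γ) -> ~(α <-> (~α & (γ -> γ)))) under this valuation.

0.000

γ <-> γ = 1 − |0.994 − 0.994| = 1 − 0.000 = 1.000
~(γ <-> γ) = 1 − 1.000 = 0.000
~α = 1 − 0.930 = 0.070
γ -> γ = min(1, 1 − 0.994 + 0.994) = min(1, 1.000) = 1.000
~α & (γ -> γ) = max(0, 0.070 + 1.000 − 1) = max(0, 0.070) = 0.070
α <-> (~α & (γ -> γ)) = 1 − |0.930 − 0.070| = 1 − 0.860 = 0.140
~(α <-> (~α & (γ -> γ))) = 1 − 0.140 = 0.860
~(γ <-> γ) -> ~(α <-> (~α & (γ -> γ))) = min(1, 1 − 0.000 + 0.860) = min(1, 1.860) = 1.000
~(~(γ <-> γ) -> ~(α <-> (~α & (γ -> γ)))) = 1 − 1.000 = 0.000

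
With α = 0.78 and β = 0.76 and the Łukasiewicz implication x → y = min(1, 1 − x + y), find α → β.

0.98

α → β = min(1, 1 − 0.78 + 0.76) = min(1, 0.98) = 0.98
For comparison, the Gödel implication (1 if x ≤ y else y) would give 0.76.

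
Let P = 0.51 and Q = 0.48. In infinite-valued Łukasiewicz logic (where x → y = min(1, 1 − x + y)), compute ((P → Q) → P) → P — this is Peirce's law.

0.97

P → Q = min(1, 1 − 0.51 + 0.48) = min(1, 0.97) = 0.97
(P → Q) → P = min(1, 1 − 0.97 + 0.51) = min(1, 0.54) = 0.54
((P → Q) → P) → P = min(1, 1 − 0.54 + 0.51) = min(1, 0.97) = 0.97
(The value 0.97 < 1 shows this instance is not satisfied; not a Ł∞-tautology in general.)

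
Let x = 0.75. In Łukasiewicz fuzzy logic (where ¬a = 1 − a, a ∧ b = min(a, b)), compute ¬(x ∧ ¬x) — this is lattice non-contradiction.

¬x = 1 − 0.75 = 0.25
x ∧ ¬x = min(0.75, 0.25) = 0.25
¬(x ∧ ¬x) = 1 − 0.25 = 0.75
(The value 0.75 < 1 shows this instance is not satisfied; not a Ł∞-tautology — its value is 1 − min(a, 1−a).)

0.75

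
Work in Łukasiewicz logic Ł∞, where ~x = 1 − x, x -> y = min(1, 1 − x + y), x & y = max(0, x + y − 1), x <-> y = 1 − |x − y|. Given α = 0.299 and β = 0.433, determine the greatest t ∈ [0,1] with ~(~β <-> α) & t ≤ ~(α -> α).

0.732

~β = 1 − 0.433 = 0.567
~β <-> α = 1 − |0.567 − 0.299| = 1 − 0.268 = 0.732
~(~β <-> α) = 1 − 0.732 = 0.268
So the left factor is ~(~β <-> α) = 0.268.
α -> α = min(1, 1 − 0.299 + 0.299) = min(1, 1.000) = 1.000
~(α -> α) = 1 − 1.000 = 0.000
So the right-hand bound is ~(α -> α) = 0.000.
The residuum of the Łukasiewicz t-norm gives the supremum: min(1, 1 − 0.268 + 0.000).
1 − 0.268 + 0.000 = 0.732, so t = min(1, 0.732) = 0.732.
Check: 0.268 & 0.732 = max(0, 0.000) = 0.000 ≤ 0.000.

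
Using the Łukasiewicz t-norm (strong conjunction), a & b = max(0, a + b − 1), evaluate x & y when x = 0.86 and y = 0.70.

0.56

x & y = max(0, 0.86 + 0.70 − 1) = max(0, 0.56) = 0.56
For comparison, the Gödel (minimum) t-norm min(a, b) would give 0.70.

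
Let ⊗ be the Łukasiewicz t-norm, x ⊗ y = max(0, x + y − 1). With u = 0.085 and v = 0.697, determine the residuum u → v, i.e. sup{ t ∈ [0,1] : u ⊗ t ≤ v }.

The residuum of the Łukasiewicz t-norm gives the supremum: min(1, 1 − 0.085 + 0.697).
1 − 0.085 + 0.697 = 1.612, so t = min(1, 1.612) = 1.000.
Check: 0.085 ⊗ 1.000 = max(0, 0.085) = 0.085 ≤ 0.697.

1.000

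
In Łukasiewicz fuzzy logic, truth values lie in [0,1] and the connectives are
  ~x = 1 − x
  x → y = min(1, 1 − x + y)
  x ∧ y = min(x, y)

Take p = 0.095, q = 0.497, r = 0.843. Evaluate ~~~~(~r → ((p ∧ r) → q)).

~r = 1 − 0.843 = 0.157
p ∧ r = min(0.095, 0.843) = 0.095
(p ∧ r) → q = min(1, 1 − 0.095 + 0.497) = min(1, 1.402) = 1.000
~r → ((p ∧ r) → q) = min(1, 1 − 0.157 + 1.000) = min(1, 1.843) = 1.000
~(~r → ((p ∧ r) → q)) = 1 − 1.000 = 0.000
~~(~r → ((p ∧ r) → q)) = 1 − 0.000 = 1.000
~~~(~r → ((p ∧ r) → q)) = 1 − 1.000 = 0.000
~~~~(~r → ((p ∧ r) → q)) = 1 − 0.000 = 1.000

1.000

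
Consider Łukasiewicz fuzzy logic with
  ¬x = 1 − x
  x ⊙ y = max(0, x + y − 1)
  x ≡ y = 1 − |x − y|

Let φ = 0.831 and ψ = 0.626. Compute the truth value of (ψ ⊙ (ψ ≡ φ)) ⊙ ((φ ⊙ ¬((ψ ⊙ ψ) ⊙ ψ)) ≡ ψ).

0.216

ψ ≡ φ = 1 − |0.626 − 0.831| = 1 − 0.205 = 0.795
ψ ⊙ (ψ ≡ φ) = max(0, 0.626 + 0.795 − 1) = max(0, 0.421) = 0.421
ψ ⊙ ψ = max(0, 0.626 + 0.626 − 1) = max(0, 0.252) = 0.252
(ψ ⊙ ψ) ⊙ ψ = max(0, 0.252 + 0.626 − 1) = max(0, -0.122) = 0.000
¬((ψ ⊙ ψ) ⊙ ψ) = 1 − 0.000 = 1.000
φ ⊙ ¬((ψ ⊙ ψ) ⊙ ψ) = max(0, 0.831 + 1.000 − 1) = max(0, 0.831) = 0.831
(φ ⊙ ¬((ψ ⊙ ψ) ⊙ ψ)) ≡ ψ = 1 − |0.831 − 0.626| = 1 − 0.205 = 0.795
(ψ ⊙ (ψ ≡ φ)) ⊙ ((φ ⊙ ¬((ψ ⊙ ψ) ⊙ ψ)) ≡ ψ) = max(0, 0.421 + 0.795 − 1) = max(0, 0.216) = 0.216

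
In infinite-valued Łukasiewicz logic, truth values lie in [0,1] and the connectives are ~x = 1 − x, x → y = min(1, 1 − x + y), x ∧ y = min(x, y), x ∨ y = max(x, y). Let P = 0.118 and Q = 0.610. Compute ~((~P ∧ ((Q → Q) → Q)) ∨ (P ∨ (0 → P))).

~P = 1 − 0.118 = 0.882
Q → Q = min(1, 1 − 0.610 + 0.610) = min(1, 1.000) = 1.000
(Q → Q) → Q = min(1, 1 − 1.000 + 0.610) = min(1, 0.610) = 0.610
~P ∧ ((Q → Q) → Q) = min(0.882, 0.610) = 0.610
0 → P = min(1, 1 − 0.000 + 0.118) = min(1, 1.118) = 1.000
P ∨ (0 → P) = max(0.118, 1.000) = 1.000
(~P ∧ ((Q → Q) → Q)) ∨ (P ∨ (0 → P)) = max(0.610, 1.000) = 1.000
~((~P ∧ ((Q → Q) → Q)) ∨ (P ∨ (0 → P))) = 1 − 1.000 = 0.000

0.000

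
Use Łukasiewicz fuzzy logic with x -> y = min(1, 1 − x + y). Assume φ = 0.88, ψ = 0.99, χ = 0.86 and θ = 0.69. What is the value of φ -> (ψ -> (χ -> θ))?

0.96

χ -> θ = min(1, 1 − 0.86 + 0.69) = min(1, 0.83) = 0.83
ψ -> (χ -> θ) = min(1, 1 − 0.99 + 0.83) = min(1, 0.84) = 0.84
φ -> (ψ -> (χ -> θ)) = min(1, 1 − 0.88 + 0.84) = min(1, 0.96) = 0.96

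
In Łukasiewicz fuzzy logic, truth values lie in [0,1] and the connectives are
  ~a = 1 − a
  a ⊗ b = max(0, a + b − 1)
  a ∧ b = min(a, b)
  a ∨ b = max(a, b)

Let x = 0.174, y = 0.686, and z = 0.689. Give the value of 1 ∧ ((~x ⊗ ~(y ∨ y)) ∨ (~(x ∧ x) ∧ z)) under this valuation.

~x = 1 − 0.174 = 0.826
y ∨ y = max(0.686, 0.686) = 0.686
~(y ∨ y) = 1 − 0.686 = 0.314
~x ⊗ ~(y ∨ y) = max(0, 0.826 + 0.314 − 1) = max(0, 0.140) = 0.140
x ∧ x = min(0.174, 0.174) = 0.174
~(x ∧ x) = 1 − 0.174 = 0.826
~(x ∧ x) ∧ z = min(0.826, 0.689) = 0.689
(~x ⊗ ~(y ∨ y)) ∨ (~(x ∧ x) ∧ z) = max(0.140, 0.689) = 0.689
1 ∧ ((~x ⊗ ~(y ∨ y)) ∨ (~(x ∧ x) ∧ z)) = min(1.000, 0.689) = 0.689

0.689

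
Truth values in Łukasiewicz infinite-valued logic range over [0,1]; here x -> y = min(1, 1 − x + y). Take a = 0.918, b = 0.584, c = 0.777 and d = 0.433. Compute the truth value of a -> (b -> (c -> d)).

1.000

c -> d = min(1, 1 − 0.777 + 0.433) = min(1, 0.656) = 0.656
b -> (c -> d) = min(1, 1 − 0.584 + 0.656) = min(1, 1.072) = 1.000
a -> (b -> (c -> d)) = min(1, 1 − 0.918 + 1.000) = min(1, 1.082) = 1.000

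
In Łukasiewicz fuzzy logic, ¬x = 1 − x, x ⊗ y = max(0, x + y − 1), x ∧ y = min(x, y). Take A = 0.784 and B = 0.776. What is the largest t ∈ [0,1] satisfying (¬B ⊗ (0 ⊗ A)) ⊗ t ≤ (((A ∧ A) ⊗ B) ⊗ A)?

1.000

¬B = 1 − 0.776 = 0.224
0 ⊗ A = max(0, 0.000 + 0.784 − 1) = max(0, -0.216) = 0.000
¬B ⊗ (0 ⊗ A) = max(0, 0.224 + 0.000 − 1) = max(0, -0.776) = 0.000
So the left factor is ¬B ⊗ (0 ⊗ A) = 0.000.
A ∧ A = min(0.784, 0.784) = 0.784
(A ∧ A) ⊗ B = max(0, 0.784 + 0.776 − 1) = max(0, 0.560) = 0.560
((A ∧ A) ⊗ B) ⊗ A = max(0, 0.560 + 0.784 − 1) = max(0, 0.344) = 0.344
So the right-hand bound is ((A ∧ A) ⊗ B) ⊗ A = 0.344.
The residuum of the Łukasiewicz t-norm gives the supremum: min(1, 1 − 0.000 + 0.344).
1 − 0.000 + 0.344 = 1.344, so t = min(1, 1.344) = 1.000.
Check: 0.000 ⊗ 1.000 = max(0, 0.000) = 0.000 ≤ 0.344.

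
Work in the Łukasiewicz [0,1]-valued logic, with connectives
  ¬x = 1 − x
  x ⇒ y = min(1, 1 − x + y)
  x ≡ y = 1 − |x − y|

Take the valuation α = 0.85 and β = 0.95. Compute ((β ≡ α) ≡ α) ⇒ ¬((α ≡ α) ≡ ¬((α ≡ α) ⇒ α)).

β ≡ α = 1 − |0.95 − 0.85| = 1 − 0.10 = 0.90
(β ≡ α) ≡ α = 1 − |0.90 − 0.85| = 1 − 0.05 = 0.95
α ≡ α = 1 − |0.85 − 0.85| = 1 − 0.00 = 1.00
(α ≡ α) ⇒ α = min(1, 1 − 1.00 + 0.85) = min(1, 0.85) = 0.85
¬((α ≡ α) ⇒ α) = 1 − 0.85 = 0.15
(α ≡ α) ≡ ¬((α ≡ α) ⇒ α) = 1 − |1.00 − 0.15| = 1 − 0.85 = 0.15
¬((α ≡ α) ≡ ¬((α ≡ α) ⇒ α)) = 1 − 0.15 = 0.85
((β ≡ α) ≡ α) ⇒ ¬((α ≡ α) ≡ ¬((α ≡ α) ⇒ α)) = min(1, 1 − 0.95 + 0.85) = min(1, 0.90) = 0.90

0.90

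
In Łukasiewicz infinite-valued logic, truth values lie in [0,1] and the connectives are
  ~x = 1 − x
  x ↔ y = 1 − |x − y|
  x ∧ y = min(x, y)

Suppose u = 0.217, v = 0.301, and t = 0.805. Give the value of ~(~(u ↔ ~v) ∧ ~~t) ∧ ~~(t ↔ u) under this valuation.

0.412

~v = 1 − 0.301 = 0.699
u ↔ ~v = 1 − |0.217 − 0.699| = 1 − 0.482 = 0.518
~(u ↔ ~v) = 1 − 0.518 = 0.482
~t = 1 − 0.805 = 0.195
~~t = 1 − 0.195 = 0.805
~(u ↔ ~v) ∧ ~~t = min(0.482, 0.805) = 0.482
~(~(u ↔ ~v) ∧ ~~t) = 1 − 0.482 = 0.518
t ↔ u = 1 − |0.805 − 0.217| = 1 − 0.588 = 0.412
~(t ↔ u) = 1 − 0.412 = 0.588
~~(t ↔ u) = 1 − 0.588 = 0.412
~(~(u ↔ ~v) ∧ ~~t) ∧ ~~(t ↔ u) = min(0.518, 0.412) = 0.412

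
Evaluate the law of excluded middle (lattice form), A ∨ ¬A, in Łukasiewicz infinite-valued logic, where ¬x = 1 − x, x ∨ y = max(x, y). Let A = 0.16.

¬A = 1 − 0.16 = 0.84
A ∨ ¬A = max(0.16, 0.84) = 0.84
(The value 0.84 < 1 shows this instance is not satisfied; not a Ł∞-tautology — its value is max(a, 1−a).)

0.84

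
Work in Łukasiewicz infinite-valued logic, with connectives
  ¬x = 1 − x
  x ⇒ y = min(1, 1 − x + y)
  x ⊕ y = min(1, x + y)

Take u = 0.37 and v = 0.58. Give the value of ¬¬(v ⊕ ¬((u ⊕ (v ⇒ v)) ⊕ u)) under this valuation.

0.58

v ⇒ v = min(1, 1 − 0.58 + 0.58) = min(1, 1.00) = 1.00
u ⊕ (v ⇒ v) = min(1, 0.37 + 1.00) = min(1, 1.37) = 1.00
(u ⊕ (v ⇒ v)) ⊕ u = min(1, 1.00 + 0.37) = min(1, 1.37) = 1.00
¬((u ⊕ (v ⇒ v)) ⊕ u) = 1 − 1.00 = 0.00
v ⊕ ¬((u ⊕ (v ⇒ v)) ⊕ u) = min(1, 0.58 + 0.00) = min(1, 0.58) = 0.58
¬(v ⊕ ¬((u ⊕ (v ⇒ v)) ⊕ u)) = 1 − 0.58 = 0.42
¬¬(v ⊕ ¬((u ⊕ (v ⇒ v)) ⊕ u)) = 1 − 0.42 = 0.58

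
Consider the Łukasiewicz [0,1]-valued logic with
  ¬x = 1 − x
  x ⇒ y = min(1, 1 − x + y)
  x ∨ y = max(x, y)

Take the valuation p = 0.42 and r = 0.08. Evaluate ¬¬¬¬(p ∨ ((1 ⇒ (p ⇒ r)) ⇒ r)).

0.42

p ⇒ r = min(1, 1 − 0.42 + 0.08) = min(1, 0.66) = 0.66
1 ⇒ (p ⇒ r) = min(1, 1 − 1.00 + 0.66) = min(1, 0.66) = 0.66
(1 ⇒ (p ⇒ r)) ⇒ r = min(1, 1 − 0.66 + 0.08) = min(1, 0.42) = 0.42
p ∨ ((1 ⇒ (p ⇒ r)) ⇒ r) = max(0.42, 0.42) = 0.42
¬(p ∨ ((1 ⇒ (p ⇒ r)) ⇒ r)) = 1 − 0.42 = 0.58
¬¬(p ∨ ((1 ⇒ (p ⇒ r)) ⇒ r)) = 1 − 0.58 = 0.42
¬¬¬(p ∨ ((1 ⇒ (p ⇒ r)) ⇒ r)) = 1 − 0.42 = 0.58
¬¬¬¬(p ∨ ((1 ⇒ (p ⇒ r)) ⇒ r)) = 1 − 0.58 = 0.42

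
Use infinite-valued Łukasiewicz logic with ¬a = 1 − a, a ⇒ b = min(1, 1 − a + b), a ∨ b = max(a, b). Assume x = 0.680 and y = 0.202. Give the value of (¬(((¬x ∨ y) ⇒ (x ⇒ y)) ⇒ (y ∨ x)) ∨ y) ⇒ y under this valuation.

¬x = 1 − 0.680 = 0.320
¬x ∨ y = max(0.320, 0.202) = 0.320
x ⇒ y = min(1, 1 − 0.680 + 0.202) = min(1, 0.522) = 0.522
(¬x ∨ y) ⇒ (x ⇒ y) = min(1, 1 − 0.320 + 0.522) = min(1, 1.202) = 1.000
y ∨ x = max(0.202, 0.680) = 0.680
((¬x ∨ y) ⇒ (x ⇒ y)) ⇒ (y ∨ x) = min(1, 1 − 1.000 + 0.680) = min(1, 0.680) = 0.680
¬(((¬x ∨ y) ⇒ (x ⇒ y)) ⇒ (y ∨ x)) = 1 − 0.680 = 0.320
¬(((¬x ∨ y) ⇒ (x ⇒ y)) ⇒ (y ∨ x)) ∨ y = max(0.320, 0.202) = 0.320
(¬(((¬x ∨ y) ⇒ (x ⇒ y)) ⇒ (y ∨ x)) ∨ y) ⇒ y = min(1, 1 − 0.320 + 0.202) = min(1, 0.882) = 0.882

0.882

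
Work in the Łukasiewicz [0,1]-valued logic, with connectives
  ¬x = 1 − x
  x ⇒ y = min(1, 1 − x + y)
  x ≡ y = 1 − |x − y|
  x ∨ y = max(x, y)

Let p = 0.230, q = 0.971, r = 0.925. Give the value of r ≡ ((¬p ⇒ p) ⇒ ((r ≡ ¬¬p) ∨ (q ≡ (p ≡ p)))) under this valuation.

0.925

¬p = 1 − 0.230 = 0.770
¬p ⇒ p = min(1, 1 − 0.770 + 0.230) = min(1, 0.460) = 0.460
¬¬p = 1 − 0.770 = 0.230
r ≡ ¬¬p = 1 − |0.925 − 0.230| = 1 − 0.695 = 0.305
p ≡ p = 1 − |0.230 − 0.230| = 1 − 0.000 = 1.000
q ≡ (p ≡ p) = 1 − |0.971 − 1.000| = 1 − 0.029 = 0.971
(r ≡ ¬¬p) ∨ (q ≡ (p ≡ p)) = max(0.305, 0.971) = 0.971
(¬p ⇒ p) ⇒ ((r ≡ ¬¬p) ∨ (q ≡ (p ≡ p))) = min(1, 1 − 0.460 + 0.971) = min(1, 1.511) = 1.000
r ≡ ((¬p ⇒ p) ⇒ ((r ≡ ¬¬p) ∨ (q ≡ (p ≡ p)))) = 1 − |0.925 − 1.000| = 1 − 0.075 = 0.925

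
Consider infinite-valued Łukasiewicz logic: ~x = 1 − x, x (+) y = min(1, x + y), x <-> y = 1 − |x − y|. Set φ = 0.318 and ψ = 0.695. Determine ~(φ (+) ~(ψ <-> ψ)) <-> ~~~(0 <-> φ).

ψ <-> ψ = 1 − |0.695 − 0.695| = 1 − 0.000 = 1.000
~(ψ <-> ψ) = 1 − 1.000 = 0.000
φ (+) ~(ψ <-> ψ) = min(1, 0.318 + 0.000) = min(1, 0.318) = 0.318
~(φ (+) ~(ψ <-> ψ)) = 1 − 0.318 = 0.682
0 <-> φ = 1 − |0.000 − 0.318| = 1 − 0.318 = 0.682
~(0 <-> φ) = 1 − 0.682 = 0.318
~~(0 <-> φ) = 1 − 0.318 = 0.682
~~~(0 <-> φ) = 1 − 0.682 = 0.318
~(φ (+) ~(ψ <-> ψ)) <-> ~~~(0 <-> φ) = 1 − |0.682 − 0.318| = 1 − 0.364 = 0.636

0.636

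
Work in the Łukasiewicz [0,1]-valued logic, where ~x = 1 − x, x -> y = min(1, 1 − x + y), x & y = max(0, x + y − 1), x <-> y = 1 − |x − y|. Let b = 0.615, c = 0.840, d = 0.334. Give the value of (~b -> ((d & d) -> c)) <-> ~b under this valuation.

~b = 1 − 0.615 = 0.385
d & d = max(0, 0.334 + 0.334 − 1) = max(0, -0.332) = 0.000
(d & d) -> c = min(1, 1 − 0.000 + 0.840) = min(1, 1.840) = 1.000
~b -> ((d & d) -> c) = min(1, 1 − 0.385 + 1.000) = min(1, 1.615) = 1.000
(~b -> ((d & d) -> c)) <-> ~b = 1 − |1.000 − 0.385| = 1 − 0.615 = 0.385

0.385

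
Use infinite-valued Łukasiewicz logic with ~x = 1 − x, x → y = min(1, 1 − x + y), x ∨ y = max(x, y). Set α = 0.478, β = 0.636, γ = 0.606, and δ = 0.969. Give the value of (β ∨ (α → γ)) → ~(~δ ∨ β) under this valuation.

0.364

α → γ = min(1, 1 − 0.478 + 0.606) = min(1, 1.128) = 1.000
β ∨ (α → γ) = max(0.636, 1.000) = 1.000
~δ = 1 − 0.969 = 0.031
~δ ∨ β = max(0.031, 0.636) = 0.636
~(~δ ∨ β) = 1 − 0.636 = 0.364
(β ∨ (α → γ)) → ~(~δ ∨ β) = min(1, 1 − 1.000 + 0.364) = min(1, 0.364) = 0.364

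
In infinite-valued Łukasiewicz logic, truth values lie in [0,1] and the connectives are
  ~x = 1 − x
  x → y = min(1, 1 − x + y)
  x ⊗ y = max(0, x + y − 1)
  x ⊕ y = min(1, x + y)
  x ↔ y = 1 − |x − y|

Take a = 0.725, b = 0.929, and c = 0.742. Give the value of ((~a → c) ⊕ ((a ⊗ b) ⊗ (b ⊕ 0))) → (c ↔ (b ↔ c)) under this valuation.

~a = 1 − 0.725 = 0.275
~a → c = min(1, 1 − 0.275 + 0.742) = min(1, 1.467) = 1.000
a ⊗ b = max(0, 0.725 + 0.929 − 1) = max(0, 0.654) = 0.654
b ⊕ 0 = min(1, 0.929 + 0.000) = min(1, 0.929) = 0.929
(a ⊗ b) ⊗ (b ⊕ 0) = max(0, 0.654 + 0.929 − 1) = max(0, 0.583) = 0.583
(~a → c) ⊕ ((a ⊗ b) ⊗ (b ⊕ 0)) = min(1, 1.000 + 0.583) = min(1, 1.583) = 1.000
b ↔ c = 1 − |0.929 − 0.742| = 1 − 0.187 = 0.813
c ↔ (b ↔ c) = 1 − |0.742 − 0.813| = 1 − 0.071 = 0.929
((~a → c) ⊕ ((a ⊗ b) ⊗ (b ⊕ 0))) → (c ↔ (b ↔ c)) = min(1, 1 − 1.000 + 0.929) = min(1, 0.929) = 0.929

0.929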